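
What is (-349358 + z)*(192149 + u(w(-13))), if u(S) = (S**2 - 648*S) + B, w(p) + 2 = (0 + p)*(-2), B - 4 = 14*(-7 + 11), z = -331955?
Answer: -120751146929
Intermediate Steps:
B = 60 (B = 4 + 14*(-7 + 11) = 4 + 14*4 = 4 + 56 = 60)
w(p) = -2 - 2*p (w(p) = -2 + (0 + p)*(-2) = -2 + p*(-2) = -2 - 2*p)
u(S) = 60 + S**2 - 648*S (u(S) = (S**2 - 648*S) + 60 = 60 + S**2 - 648*S)
(-349358 + z)*(192149 + u(w(-13))) = (-349358 - 331955)*(192149 + (60 + (-2 - 2*(-13))**2 - 648*(-2 - 2*(-13)))) = -681313*(192149 + (60 + (-2 + 26)**2 - 648*(-2 + 26))) = -681313*(192149 + (60 + 24**2 - 648*24)) = -681313*(192149 + (60 + 576 - 15552)) = -681313*(192149 - 14916) = -681313*177233 = -120751146929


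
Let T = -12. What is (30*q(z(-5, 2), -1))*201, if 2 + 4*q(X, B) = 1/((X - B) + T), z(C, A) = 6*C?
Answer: -250245/82 ≈ -3051.8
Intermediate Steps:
q(X, B) = -1/2 + 1/(4*(-12 + X - B)) (q(X, B) = -1/2 + 1/(4*((X - B) - 12)) = -1/2 + 1/(4*(-12 + X - B)))
(30*q(z(-5, 2), -1))*201 = (30*((-25/4 + (6*(-5))/2 - 1/2*(-1))/(12 - 1 - 6*(-5))))*201 = (30*((-25/4 + (1/2)*(-30) + 1/2)/(12 - 1 - 1*(-30))))*201 = (30*((-25/4 - 15 + 1/2)/(12 - 1 + 30)))*201 = (30*(-83/4/41))*201 = (30*((1/41)*(-83/4)))*201 = (30*(-83/164))*201 = -1245/82*201 = -250245/82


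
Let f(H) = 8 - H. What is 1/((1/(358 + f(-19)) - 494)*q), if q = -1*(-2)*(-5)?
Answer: 77/380378 ≈ 0.00020243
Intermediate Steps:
q = -10 (q = 2*(-5) = -10)
1/((1/(358 + f(-19)) - 494)*q) = 1/((1/(358 + (8 - 1*(-19))) - 494)*(-10)) = 1/((1/(358 + (8 + 19)) - 494)*(-10)) = 1/((1/(358 + 27) - 494)*(-10)) = 1/((1/385 - 494)*(-10)) = 1/(-190189/385*(-10)) = 1/(380378/77) = 77/380378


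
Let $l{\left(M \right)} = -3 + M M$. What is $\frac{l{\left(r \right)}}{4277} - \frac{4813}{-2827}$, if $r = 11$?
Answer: $\frac{20918787}{12091079} \approx 1.7301$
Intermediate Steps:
$l{\left(M \right)} = -3 + M^{2}$
$\frac{l{\left(r \right)}}{4277} - \frac{4813}{-2827} = \frac{-3 + 11^{2}}{4277} - \frac{4813}{-2827} = \left(-3 + 121\right) \frac{1}{4277} - - \frac{4813}{2827} = 118 \cdot \frac{1}{4277} + \frac{4813}{2827} = \frac{118}{4277} + \frac{4813}{2827} = \frac{20918787}{12091079}$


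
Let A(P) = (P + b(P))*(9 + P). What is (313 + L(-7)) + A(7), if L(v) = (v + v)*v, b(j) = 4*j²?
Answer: 3659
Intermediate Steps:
L(v) = 2*v² (L(v) = (2*v)*v = 2*v²)
A(P) = (9 + P)*(P + 4*P²) (A(P) = (P + 4*P²)*(9 + P) = (9 + P)*(P + 4*P²))
(313 + L(-7)) + A(7) = (313 + 2*(-7)²) + 7*(9 + 4*7² + 37*7) = (313 + 2*49) + 7*(9 + 4*49 + 259) = (313 + 98) + 7*(9 + 196 + 259) = 411 + 7*464 = 411 + 3248 = 3659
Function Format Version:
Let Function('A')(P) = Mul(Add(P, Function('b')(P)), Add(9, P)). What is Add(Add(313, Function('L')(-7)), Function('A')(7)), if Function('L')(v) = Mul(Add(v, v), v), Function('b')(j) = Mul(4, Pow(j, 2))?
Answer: 3659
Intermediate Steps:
Function('L')(v) = Mul(2, Pow(v, 2)) (Function('L')(v) = Mul(Mul(2, v), v) = Mul(2, Pow(v, 2)))
Function('A')(P) = Mul(Add(9, P), Add(P, Mul(4, Pow(P, 2)))) (Function('A')(P) = Mul(Add(P, Mul(4, Pow(P, 2))), Add(9, P)) = Mul(Add(9, P), Add(P, Mul(4, Pow(P, 2)))))
Add(Add(313, Function('L')(-7)), Function('A')(7)) = Add(Add(313, Mul(2, Pow(-7, 2))), Mul(7, Add(9, Mul(4, Pow(7, 2)), Mul(37, 7)))) = Add(Add(313, Mul(2, 49)), Mul(7, Add(9, Mul(4, 49), 259))) = Add(Add(313, 98), Mul(7, Add(9, 196, 259))) = Add(411, Mul(7, 464)) = Add(411, 3248) = 3659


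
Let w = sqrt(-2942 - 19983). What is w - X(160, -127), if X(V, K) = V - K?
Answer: -287 + 5*I*sqrt(917) ≈ -287.0 + 151.41*I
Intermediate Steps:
w = 5*I*sqrt(917) (w = sqrt(-22925) = 5*I*sqrt(917) ≈ 151.41*I)
w - X(160, -127) = 5*I*sqrt(917) - (160 - 1*(-127)) = 5*I*sqrt(917) - (160 + 127) = 5*I*sqrt(917) - 1*287 = 5*I*sqrt(917) - 287 = -287 + 5*I*sqrt(917)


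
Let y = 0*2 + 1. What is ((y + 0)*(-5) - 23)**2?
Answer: 784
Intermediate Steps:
y = 1 (y = 0 + 1 = 1)
((y + 0)*(-5) - 23)**2 = ((1 + 0)*(-5) - 23)**2 = (1*(-5) - 23)**2 = (-5 - 23)**2 = (-28)**2 = 784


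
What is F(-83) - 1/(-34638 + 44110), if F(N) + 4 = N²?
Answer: 65214719/9472 ≈ 6885.0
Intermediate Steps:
F(N) = -4 + N²
F(-83) - 1/(-34638 + 44110) = (-4 + (-83)²) - 1/(-34638 + 44110) = (-4 + 6889) - 1/9472 = 6885 - 1*1/9472 = 6885 - 1/9472 = 65214719/9472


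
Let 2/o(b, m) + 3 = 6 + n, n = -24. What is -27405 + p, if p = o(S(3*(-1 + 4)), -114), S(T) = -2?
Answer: -575507/21 ≈ -27405.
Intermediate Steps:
o(b, m) = -2/21 (o(b, m) = 2/(-3 + (6 - 24)) = 2/(-3 - 18) = 2/(-21) = 2*(-1/21) = -2/21)
p = -2/21 ≈ -0.095238
-27405 + p = -27405 - 2/21 = -575507/21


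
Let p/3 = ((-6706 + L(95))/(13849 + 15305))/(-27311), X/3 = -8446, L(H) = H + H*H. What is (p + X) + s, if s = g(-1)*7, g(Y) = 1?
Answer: -3361528799526/132704149 ≈ -25331.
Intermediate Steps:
L(H) = H + H²
X = -25338 (X = 3*(-8446) = -25338)
s = 7 (s = 1*7 = 7)
p = -1207/132704149 (p = 3*(((-6706 + 95*(1 + 95))/(13849 + 15305))/(-27311)) = 3*(((-6706 + 95*96)/29154)*(-1/27311)) = 3*(((-6706 + 9120)*(1/29154))*(-1/27311)) = 3*((2414*(1/29154))*(-1/27311)) = 3*((1207/14577)*(-1/27311)) = 3*(-1207/398112447) = -1207/132704149 ≈ -9.0954e-6)
(p + X) + s = (-1207/132704149 - 25338) + 7 = -3362457728569/132704149 + 7 = -3361528799526/132704149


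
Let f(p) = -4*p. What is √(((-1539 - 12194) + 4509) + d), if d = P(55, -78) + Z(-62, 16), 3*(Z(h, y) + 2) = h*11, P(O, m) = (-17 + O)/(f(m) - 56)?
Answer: I*√21780138/48 ≈ 97.228*I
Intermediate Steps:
P(O, m) = (-17 + O)/(-56 - 4*m) (P(O, m) = (-17 + O)/(-4*m - 56) = (-17 + O)/(-56 - 4*m))
Z(h, y) = -2 + 11*h/3 (Z(h, y) = -2 + (h*11)/3 = -2 + (11*h)/3 = -2 + 11*h/3)
d = -88007/384 (d = (17 - 1*55)/(4*(14 - 78)) + (-2 + (11/3)*(-62)) = (¼)*(17 - 55)/(-64) + (-2 - 682/3) = (¼)*(-1/64)*(-38) - 688/3 = 19/128 - 688/3 = -88007/384 ≈ -229.18)
√(((-1539 - 12194) + 4509) + d) = √(((-1539 - 12194) + 4509) - 88007/384) = √((-13733 + 4509) - 88007/384) = √(-9224 - 88007/384) = √(-3630023/384) = I*√21780138/48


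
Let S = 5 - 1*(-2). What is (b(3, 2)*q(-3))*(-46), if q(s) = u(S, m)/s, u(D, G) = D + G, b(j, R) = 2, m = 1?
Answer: 736/3 ≈ 245.33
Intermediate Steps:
S = 7 (S = 5 + 2 = 7)
q(s) = 8/s (q(s) = (7 + 1)/s = 8/s)
(b(3, 2)*q(-3))*(-46) = (2*(8/(-3)))*(-46) = (2*(8*(-⅓)))*(-46) = (2*(-8/3))*(-46) = -16/3*(-46) = 736/3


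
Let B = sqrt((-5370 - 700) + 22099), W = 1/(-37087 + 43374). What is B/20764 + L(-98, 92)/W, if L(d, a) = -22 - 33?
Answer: -345785 + 3*sqrt(1781)/20764 ≈ -3.4579e+5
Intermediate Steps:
L(d, a) = -55
W = 1/6287 ≈ 0.00015906
B = 3*sqrt(1781) (B = sqrt(-6070 + 22099) = sqrt(16029) = 3*sqrt(1781) ≈ 126.61)
B/20764 + L(-98, 92)/W = (3*sqrt(1781))/20764 - 55/1/6287 = (3*sqrt(1781))*(1/20764) - 55*6287 = 3*sqrt(1781)/20764 - 345785 = -345785 + 3*sqrt(1781)/20764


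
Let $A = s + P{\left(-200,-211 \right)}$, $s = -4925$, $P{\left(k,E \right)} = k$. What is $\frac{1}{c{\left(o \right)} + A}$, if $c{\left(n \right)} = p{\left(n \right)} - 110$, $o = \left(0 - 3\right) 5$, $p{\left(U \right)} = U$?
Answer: $- \frac{1}{5250} \approx -0.00019048$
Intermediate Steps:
$o = -15$ ($o = \left(-3\right) 5 = -15$)
$A = -5125$ ($A = -4925 - 200 = -5125$)
$c{\left(n \right)} = -110 + n$ ($c{\left(n \right)} = n - 110 = -110 + n$)
$\frac{1}{c{\left(o \right)} + A} = \frac{1}{\left(-110 - 15\right) - 5125} = \frac{1}{-125 - 5125} = \frac{1}{-5250} = - \frac{1}{5250}$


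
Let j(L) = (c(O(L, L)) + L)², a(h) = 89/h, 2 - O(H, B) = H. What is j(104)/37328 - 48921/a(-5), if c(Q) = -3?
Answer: 9131523329/3322192 ≈ 2748.6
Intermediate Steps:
O(H, B) = 2 - H
j(L) = (-3 + L)²
j(104)/37328 - 48921/a(-5) = (-3 + 104)²/37328 - 48921/(89/(-5)) = 101²*(1/37328) - 48921/(89*(-⅕)) = 10201*(1/37328) - 48921/(-89/5) = 10201/37328 - 48921*(-5/89) = 10201/37328 + 244605/89 = 9131523329/3322192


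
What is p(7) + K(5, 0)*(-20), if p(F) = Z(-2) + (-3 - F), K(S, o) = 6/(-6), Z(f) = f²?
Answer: 14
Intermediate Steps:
K(S, o) = -1 (K(S, o) = 6*(-⅙) = -1)
p(F) = 1 - F (p(F) = (-2)² + (-3 - F) = 4 + (-3 - F) = 1 - F)
p(7) + K(5, 0)*(-20) = (1 - 1*7) - 1*(-20) = (1 - 7) + 20 = -6 + 20 = 14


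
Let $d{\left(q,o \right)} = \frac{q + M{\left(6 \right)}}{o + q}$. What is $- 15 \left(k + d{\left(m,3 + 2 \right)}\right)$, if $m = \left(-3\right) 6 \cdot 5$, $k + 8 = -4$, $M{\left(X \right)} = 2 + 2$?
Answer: $\frac{2802}{17} \approx 164.82$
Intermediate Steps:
$M{\left(X \right)} = 4$
$k = -12$ ($k = -8 - 4 = -12$)
$m = -90$ ($m = \left(-18\right) 5 = -90$)
$d{\left(q,o \right)} = \frac{4 + q}{o + q}$ ($d{\left(q,o \right)} = \frac{q + 4}{o + q} = \frac{4 + q}{o + q}$)
$- 15 \left(k + d{\left(m,3 + 2 \right)}\right) = - 15 \left(-12 + \frac{4 - 90}{\left(3 + 2\right) - 90}\right) = - 15 \left(-12 + \frac{1}{5 - 90} \left(-86\right)\right) = - 15 \left(-12 + \frac{1}{-85} \left(-86\right)\right) = - 15 \left(-12 - - \frac{86}{85}\right) = - 15 \left(-12 + \frac{86}{85}\right) = \left(-15\right) \left(- \frac{934}{85}\right) = \frac{2802}{17}$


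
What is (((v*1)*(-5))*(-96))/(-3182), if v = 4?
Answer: -960/1591 ≈ -0.60339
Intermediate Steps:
(((v*1)*(-5))*(-96))/(-3182) = (((4*1)*(-5))*(-96))/(-3182) = ((4*(-5))*(-96))*(-1/3182) = -20*(-96)*(-1/3182) = 1920*(-1/3182) = -960/1591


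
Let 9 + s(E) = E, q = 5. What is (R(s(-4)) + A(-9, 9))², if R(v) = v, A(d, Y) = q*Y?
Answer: 1024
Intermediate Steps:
A(d, Y) = 5*Y
s(E) = -9 + E
(R(s(-4)) + A(-9, 9))² = ((-9 - 4) + 5*9)² = (-13 + 45)² = 32² = 1024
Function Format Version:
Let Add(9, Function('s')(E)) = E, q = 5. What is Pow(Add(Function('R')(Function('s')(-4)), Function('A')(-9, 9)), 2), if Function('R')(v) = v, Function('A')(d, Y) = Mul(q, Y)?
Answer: 1024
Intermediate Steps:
Function('A')(d, Y) = Mul(5, Y)
Function('s')(E) = Add(-9, E)
Pow(Add(Function('R')(Function('s')(-4)), Function('A')(-9, 9)), 2) = Pow(Add(Add(-9, -4), Mul(5, 9)), 2) = Pow(Add(-13, 45), 2) = Pow(32, 2) = 1024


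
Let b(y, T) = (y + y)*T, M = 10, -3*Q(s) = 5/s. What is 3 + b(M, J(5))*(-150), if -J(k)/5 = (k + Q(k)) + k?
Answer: 145003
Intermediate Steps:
Q(s) = -5/(3*s)
J(k) = -10*k + 25/(3*k) (J(k) = -5*((k - 5/(3*k)) + k) = -5*(2*k - 5/(3*k)) = -10*k + 25/(3*k))
b(y, T) = 2*T*y (b(y, T) = (2*y)*T = 2*T*y)
3 + b(M, J(5))*(-150) = 3 + (2*(-10*5 + (25/3)/5)*10)*(-150) = 3 + (2*(-50 + (25/3)*(⅕))*10)*(-150) = 3 + (2*(-50 + 5/3)*10)*(-150) = 3 + (2*(-145/3)*10)*(-150) = 3 - 2900/3*(-150) = 3 + 145000 = 145003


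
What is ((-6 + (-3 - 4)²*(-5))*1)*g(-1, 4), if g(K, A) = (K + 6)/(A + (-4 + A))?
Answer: -1255/4 ≈ -313.75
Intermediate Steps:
g(K, A) = (6 + K)/(-4 + 2*A)
((-6 + (-3 - 4)²*(-5))*1)*g(-1, 4) = ((-6 + (-3 - 4)²*(-5))*1)*((6 - 1)/(2*(-2 + 4))) = ((-6 + (-7)²*(-5))*1)*((½)*5/2) = ((-6 + 49*(-5))*1)*((½)*(½)*5) = ((-6 - 245)*1)*(5/4) = -251*1*(5/4) = -251*5/4 = -1255/4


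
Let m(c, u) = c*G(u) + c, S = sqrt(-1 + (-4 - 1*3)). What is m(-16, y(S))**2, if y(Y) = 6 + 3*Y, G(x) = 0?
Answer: 256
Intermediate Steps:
S = 2*I*sqrt(2) (S = sqrt(-1 + (-4 - 3)) = sqrt(-1 - 7) = sqrt(-8) = 2*I*sqrt(2) ≈ 2.8284*I)
m(c, u) = c (m(c, u) = c*0 + c = 0 + c = c)
m(-16, y(S))**2 = (-16)**2 = 256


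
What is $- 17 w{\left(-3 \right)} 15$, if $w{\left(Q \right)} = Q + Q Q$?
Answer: $-1530$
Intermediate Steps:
$w{\left(Q \right)} = Q + Q^{2}$
$- 17 w{\left(-3 \right)} 15 = - 17 \left(- 3 \left(1 - 3\right)\right) 15 = - 17 \left(\left(-3\right) \left(-2\right)\right) 15 = \left(-17\right) 6 \cdot 15 = \left(-102\right) 15 = -1530$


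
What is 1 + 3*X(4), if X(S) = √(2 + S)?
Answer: 1 + 3*√6 ≈ 8.3485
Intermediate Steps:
1 + 3*X(4) = 1 + 3*√(2 + 4) = 1 + 3*√6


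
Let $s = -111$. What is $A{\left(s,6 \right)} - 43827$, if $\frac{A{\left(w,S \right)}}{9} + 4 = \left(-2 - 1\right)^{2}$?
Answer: $-43782$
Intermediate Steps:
$A{\left(w,S \right)} = 45$ ($A{\left(w,S \right)} = -36 + 9 \left(-2 - 1\right)^{2} = -36 + 9 \left(-3\right)^{2} = -36 + 9 \cdot 9 = -36 + 81 = 45$)
$A{\left(s,6 \right)} - 43827 = 45 - 43827 = -43782$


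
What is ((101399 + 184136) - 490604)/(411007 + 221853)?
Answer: -205069/632860 ≈ -0.32404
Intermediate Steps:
((101399 + 184136) - 490604)/(411007 + 221853) = (285535 - 490604)/632860 = -205069*1/632860 = -205069/632860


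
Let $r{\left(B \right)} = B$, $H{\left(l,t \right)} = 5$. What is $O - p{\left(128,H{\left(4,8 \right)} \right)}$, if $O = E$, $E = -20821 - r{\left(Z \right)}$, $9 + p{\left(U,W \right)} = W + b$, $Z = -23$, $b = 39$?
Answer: $-20833$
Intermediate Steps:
$p{\left(U,W \right)} = 30 + W$ ($p{\left(U,W \right)} = -9 + \left(W + 39\right) = -9 + \left(39 + W\right) = 30 + W$)
$E = -20798$ ($E = -20821 - -23 = -20821 + 23 = -20798$)
$O = -20798$
$O - p{\left(128,H{\left(4,8 \right)} \right)} = -20798 - \left(30 + 5\right) = -20798 - 35 = -20833$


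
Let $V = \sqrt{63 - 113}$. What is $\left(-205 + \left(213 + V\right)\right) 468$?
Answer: $3744 + 2340 i \sqrt{2} \approx 3744.0 + 3309.3 i$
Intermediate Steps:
$V = 5 i \sqrt{2}$ ($V = \sqrt{-50} = 5 i \sqrt{2} \approx 7.0711 i$)
$\left(-205 + \left(213 + V\right)\right) 468 = \left(-205 + \left(213 + 5 i \sqrt{2}\right)\right) 468 = \left(8 + 5 i \sqrt{2}\right) 468 = 3744 + 2340 i \sqrt{2}$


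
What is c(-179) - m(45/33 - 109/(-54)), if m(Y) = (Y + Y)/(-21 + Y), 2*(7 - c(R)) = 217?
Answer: -302337/2990 ≈ -101.12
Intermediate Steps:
c(R) = -203/2 (c(R) = 7 - ½*217 = 7 - 217/2 = -203/2)
m(Y) = 2*Y/(-21 + Y) (m(Y) = (2*Y)/(-21 + Y) = 2*Y/(-21 + Y))
c(-179) - m(45/33 - 109/(-54)) = -203/2 - 2*(45/33 - 109/(-54))/(-21 + (45/33 - 109/(-54))) = -203/2 - 2*(45*(1/33) - 109*(-1/54))/(-21 + (45*(1/33) - 109*(-1/54))) = -203/2 - 2*(15/11 + 109/54)/(-21 + (15/11 + 109/54)) = -203/2 - 2*2009/(594*(-21 + 2009/594)) = -203/2 - 2*2009/(594*(-10465/594)) = -203/2 - 2*2009*(-594)/(594*10465) = -203/2 - 1*(-574/1495) = -203/2 + 574/1495 = -302337/2990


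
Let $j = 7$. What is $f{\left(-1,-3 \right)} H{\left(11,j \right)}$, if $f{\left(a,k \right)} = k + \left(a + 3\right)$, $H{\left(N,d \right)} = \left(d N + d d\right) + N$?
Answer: $-137$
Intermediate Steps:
$H{\left(N,d \right)} = N + d^{2} + N d$ ($H{\left(N,d \right)} = \left(N d + d^{2}\right) + N = \left(d^{2} + N d\right) + N = N + d^{2} + N d$)
$f{\left(a,k \right)} = 3 + a + k$ ($f{\left(a,k \right)} = k + \left(3 + a\right) = 3 + a + k$)
$f{\left(-1,-3 \right)} H{\left(11,j \right)} = \left(3 - 1 - 3\right) \left(11 + 7^{2} + 11 \cdot 7\right) = - (11 + 49 + 77) = \left(-1\right) 137 = -137$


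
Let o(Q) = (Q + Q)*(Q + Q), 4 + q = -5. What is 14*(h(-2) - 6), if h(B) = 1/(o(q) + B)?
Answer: -1931/23 ≈ -83.957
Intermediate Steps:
q = -9 (q = -4 - 5 = -9)
o(Q) = 4*Q² (o(Q) = (2*Q)*(2*Q) = 4*Q²)
h(B) = 1/(324 + B) (h(B) = 1/(4*(-9)² + B) = 1/(4*81 + B) = 1/(324 + B))
14*(h(-2) - 6) = 14*(1/(324 - 2) - 6) = 14*(1/322 - 6) = 14*(-1931/322) = -1931/23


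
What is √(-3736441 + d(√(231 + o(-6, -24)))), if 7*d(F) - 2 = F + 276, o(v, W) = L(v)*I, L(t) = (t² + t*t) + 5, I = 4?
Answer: √(-183083663 + 49*√11)/7 ≈ 1933.0*I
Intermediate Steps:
L(t) = 5 + 2*t² (L(t) = (t² + t²) + 5 = 2*t² + 5 = 5 + 2*t²)
o(v, W) = 20 + 8*v² (o(v, W) = (5 + 2*v²)*4 = 20 + 8*v²)
d(F) = 278/7 + F/7 (d(F) = 2/7 + (F + 276)/7 = 2/7 + (276 + F)/7 = 2/7 + (276/7 + F/7) = 278/7 + F/7)
√(-3736441 + d(√(231 + o(-6, -24)))) = √(-3736441 + (278/7 + √(231 + (20 + 8*(-6)²))/7)) = √(-3736441 + (278/7 + √(231 + (20 + 8*36))/7)) = √(-3736441 + (278/7 + √(231 + (20 + 288))/7)) = √(-3736441 + (278/7 + √(231 + 308)/7)) = √(-3736441 + (278/7 + √539/7)) = √(-3736441 + (278/7 + (7*√11)/7)) = √(-3736441 + (278/7 + √11)) = √(-26154809/7 + √11)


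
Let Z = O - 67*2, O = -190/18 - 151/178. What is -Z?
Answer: 232937/1602 ≈ 145.40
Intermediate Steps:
O = -18269/1602 (O = -190*1/18 - 151*1/178 = -95/9 - 151/178 = -18269/1602 ≈ -11.404)
Z = -232937/1602 (Z = -18269/1602 - 67*2 = -18269/1602 - 1*134 = -18269/1602 - 134 = -232937/1602 ≈ -145.40)
-Z = -1*(-232937/1602) = 232937/1602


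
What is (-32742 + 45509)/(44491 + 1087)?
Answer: 12767/45578 ≈ 0.28011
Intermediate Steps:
(-32742 + 45509)/(44491 + 1087) = 12767/45578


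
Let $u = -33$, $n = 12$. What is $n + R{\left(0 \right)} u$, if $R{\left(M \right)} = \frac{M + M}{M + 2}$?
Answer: $12$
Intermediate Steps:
$R{\left(M \right)} = \frac{2 M}{2 + M}$
$n + R{\left(0 \right)} u = 12 + 2 \cdot 0 \frac{1}{2 + 0} \left(-33\right) = 12 + 2 \cdot 0 \cdot \frac{1}{2} \left(-33\right) = 12 + 0 \left(-33\right) = 12 + 0 = 12$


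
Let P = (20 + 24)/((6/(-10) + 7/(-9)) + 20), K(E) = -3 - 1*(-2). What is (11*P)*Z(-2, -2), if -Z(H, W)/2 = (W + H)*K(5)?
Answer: -87120/419 ≈ -207.92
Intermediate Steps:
K(E) = -1 (K(E) = -3 + 2 = -1)
Z(H, W) = 2*H + 2*W (Z(H, W) = -2*(W + H)*(-1) = -2*(H + W)*(-1) = -2*(-H - W) = 2*H + 2*W)
P = 990/419 (P = 44/((6*(-⅒) + 7*(-⅑)) + 20) = 44/((-⅗ - 7/9) + 20) = 44/(-62/45 + 20) = 44/(838/45) = 44*(45/838) = 990/419 ≈ 2.3628)
(11*P)*Z(-2, -2) = (11*(990/419))*(2*(-2) + 2*(-2)) = 10890*(-4 - 4)/419 = (10890/419)*(-8) = -87120/419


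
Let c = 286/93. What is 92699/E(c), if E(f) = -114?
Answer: -92699/114 ≈ -813.15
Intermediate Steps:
c = 286/93 (c = 286*(1/93) = 286/93 ≈ 3.0753)
92699/E(c) = 92699/(-114) = 92699*(-1/114) = -92699/114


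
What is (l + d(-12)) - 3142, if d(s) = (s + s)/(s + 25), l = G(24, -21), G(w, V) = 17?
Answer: -40649/13 ≈ -3126.8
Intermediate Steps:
l = 17
d(s) = 2*s/(25 + s) (d(s) = (2*s)/(25 + s) = 2*s/(25 + s))
(l + d(-12)) - 3142 = (17 + 2*(-12)/(25 - 12)) - 3142 = (17 + 2*(-12)/13) - 3142 = (17 + 2*(-12)*(1/13)) - 3142 = (17 - 24/13) - 3142 = 197/13 - 3142 = -40649/13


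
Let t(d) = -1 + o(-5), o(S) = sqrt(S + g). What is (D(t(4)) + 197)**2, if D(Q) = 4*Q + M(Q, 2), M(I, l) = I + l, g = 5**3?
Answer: 40636 + 3880*sqrt(30) ≈ 61888.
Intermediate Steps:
g = 125
o(S) = sqrt(125 + S) (o(S) = sqrt(S + 125) = sqrt(125 + S))
t(d) = -1 + 2*sqrt(30) (t(d) = -1 + sqrt(125 - 5) = -1 + sqrt(120) = -1 + 2*sqrt(30))
D(Q) = 2 + 5*Q (D(Q) = 4*Q + (Q + 2) = 4*Q + (2 + Q) = 2 + 5*Q)
(D(t(4)) + 197)**2 = ((2 + 5*(-1 + 2*sqrt(30))) + 197)**2 = ((2 + (-5 + 10*sqrt(30))) + 197)**2 = ((-3 + 10*sqrt(30)) + 197)**2 = (194 + 10*sqrt(30))**2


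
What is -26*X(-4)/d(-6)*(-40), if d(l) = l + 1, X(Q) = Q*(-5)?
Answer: -4160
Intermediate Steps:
X(Q) = -5*Q
d(l) = 1 + l
-26*X(-4)/d(-6)*(-40) = -26*20/(1 - 6)*(-40) = -26/((-5/20))*(-40) = -26/((-5*1/20))*(-40) = -26/(-¼)*(-40) = -26*(-4)*(-40) = 104*(-40) = -4160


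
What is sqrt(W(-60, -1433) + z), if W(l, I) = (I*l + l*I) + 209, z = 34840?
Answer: 3*sqrt(23001) ≈ 454.98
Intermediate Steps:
W(l, I) = 209 + 2*I*l (W(l, I) = (I*l + I*l) + 209 = 2*I*l + 209 = 209 + 2*I*l)
sqrt(W(-60, -1433) + z) = sqrt((209 + 2*(-1433)*(-60)) + 34840) = sqrt((209 + 171960) + 34840) = sqrt(172169 + 34840) = sqrt(207009) = 3*sqrt(23001)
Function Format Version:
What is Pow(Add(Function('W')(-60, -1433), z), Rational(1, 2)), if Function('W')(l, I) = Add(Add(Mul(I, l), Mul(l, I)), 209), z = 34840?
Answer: Mul(3, Pow(23001, Rational(1, 2))) ≈ 454.98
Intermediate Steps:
Function('W')(l, I) = Add(209, Mul(2, I, l)) (Function('W')(l, I) = Add(Add(Mul(I, l), Mul(I, l)), 209) = Add(Mul(2, I, l), 209) = Add(209, Mul(2, I, l)))
Pow(Add(Function('W')(-60, -1433), z), Rational(1, 2)) = Pow(Add(Add(209, Mul(2, -1433, -60)), 34840), Rational(1, 2)) = Pow(Add(Add(209, 171960), 34840), Rational(1, 2)) = Pow(Add(172169, 34840), Rational(1, 2)) = Pow(207009, Rational(1, 2)) = Mul(3, Pow(23001, Rational(1, 2)))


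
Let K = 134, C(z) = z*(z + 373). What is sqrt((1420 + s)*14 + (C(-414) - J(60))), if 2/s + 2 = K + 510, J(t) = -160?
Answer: 2*sqrt(953491017)/321 ≈ 192.39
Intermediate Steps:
C(z) = z*(373 + z)
s = 1/321 (s = 2/(-2 + (134 + 510)) = 2/(-2 + 644) = 2/642 = 2*(1/642) = 1/321 ≈ 0.0031153)
sqrt((1420 + s)*14 + (C(-414) - J(60))) = sqrt((1420 + 1/321)*14 + (-414*(373 - 414) - 1*(-160))) = sqrt((455821/321)*14 + (-414*(-41) + 160)) = sqrt(6381494/321 + (16974 + 160)) = sqrt(6381494/321 + 17134) = sqrt(11881508/321) = 2*sqrt(953491017)/321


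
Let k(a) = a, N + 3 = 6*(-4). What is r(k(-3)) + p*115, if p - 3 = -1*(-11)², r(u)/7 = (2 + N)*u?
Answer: -13045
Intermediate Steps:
N = -27 (N = -3 + 6*(-4) = -3 - 24 = -27)
r(u) = -175*u (r(u) = 7*((2 - 27)*u) = 7*(-25*u) = -175*u)
p = -118 (p = 3 - 1*(-11)² = 3 - 1*121 = 3 - 121 = -118)
r(k(-3)) + p*115 = -175*(-3) - 118*115 = 525 - 13570 = -13045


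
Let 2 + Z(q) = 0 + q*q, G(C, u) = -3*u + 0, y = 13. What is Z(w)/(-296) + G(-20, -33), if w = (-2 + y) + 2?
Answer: 29137/296 ≈ 98.436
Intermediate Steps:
G(C, u) = -3*u
w = 13 (w = (-2 + 13) + 2 = 11 + 2 = 13)
Z(q) = -2 + q² (Z(q) = -2 + (0 + q*q) = -2 + (0 + q²) = -2 + q²)
Z(w)/(-296) + G(-20, -33) = (-2 + 13²)/(-296) - 3*(-33) = -(-2 + 169)/296 + 99 = -1/296*167 + 99 = -167/296 + 99 = 29137/296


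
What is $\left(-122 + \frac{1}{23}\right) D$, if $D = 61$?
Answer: $- \frac{171105}{23} \approx -7439.3$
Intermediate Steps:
$\left(-122 + \frac{1}{23}\right) D = \left(-122 + \frac{1}{23}\right) 61 = \left(- \frac{2805}{23}\right) 61 = - \frac{171105}{23}$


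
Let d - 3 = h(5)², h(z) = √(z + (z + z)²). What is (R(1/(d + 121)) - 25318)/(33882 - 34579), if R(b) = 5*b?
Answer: 5797817/159613 ≈ 36.324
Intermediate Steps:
h(z) = √(z + 4*z²) (h(z) = √(z + (2*z)²) = √(z + 4*z²))
d = 108 (d = 3 + (√(5*(1 + 4*5)))² = 3 + (√(5*(1 + 20)))² = 3 + (√(5*21))² = 3 + (√105)² = 3 + 105 = 108)
(R(1/(d + 121)) - 25318)/(33882 - 34579) = (5/(108 + 121) - 25318)/(33882 - 34579) = (5/229 - 25318)/(-697) = (5*(1/229) - 25318)*(-1/697) = (5/229 - 25318)*(-1/697) = -5797817/229*(-1/697) = 5797817/159613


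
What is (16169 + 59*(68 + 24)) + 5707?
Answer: 27304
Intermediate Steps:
(16169 + 59*(68 + 24)) + 5707 = (16169 + 59*92) + 5707 = (16169 + 5428) + 5707 = 21597 + 5707 = 27304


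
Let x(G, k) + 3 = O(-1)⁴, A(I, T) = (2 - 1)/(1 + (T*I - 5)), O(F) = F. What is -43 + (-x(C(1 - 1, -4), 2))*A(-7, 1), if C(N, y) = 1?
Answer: -475/11 ≈ -43.182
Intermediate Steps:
A(I, T) = 1/(-4 + I*T) (A(I, T) = 1/(1 + (I*T - 5)) = 1/(1 + (-5 + I*T)) = 1/(-4 + I*T))
x(G, k) = -2 (x(G, k) = -3 + (-1)⁴ = -3 + 1 = -2)
-43 + (-x(C(1 - 1, -4), 2))*A(-7, 1) = -43 + (-1*(-2))/(-4 - 7*1) = -43 + 2/(-4 - 7) = -43 + 2/(-11) = -43 + 2*(-1/11) = -43 - 2/11 = -475/11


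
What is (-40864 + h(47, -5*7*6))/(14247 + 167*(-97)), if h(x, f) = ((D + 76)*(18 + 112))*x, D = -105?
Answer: 109027/976 ≈ 111.71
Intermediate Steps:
h(x, f) = -3770*x (h(x, f) = ((-105 + 76)*(18 + 112))*x = (-29*130)*x = -3770*x)
(-40864 + h(47, -5*7*6))/(14247 + 167*(-97)) = (-40864 - 3770*47)/(14247 + 167*(-97)) = (-40864 - 177190)/(14247 - 16199) = -218054/(-1952) = -218054*(-1/1952) = 109027/976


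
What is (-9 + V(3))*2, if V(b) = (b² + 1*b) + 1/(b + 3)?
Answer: 19/3 ≈ 6.3333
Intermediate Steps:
V(b) = b + b² + 1/(3 + b) (V(b) = (b² + b) + 1/(3 + b) = (b + b²) + 1/(3 + b) = b + b² + 1/(3 + b))
(-9 + V(3))*2 = (-9 + (1 + 3³ + 3*3 + 4*3²)/(3 + 3))*2 = (-9 + (1 + 27 + 9 + 4*9)/6)*2 = (-9 + (1 + 27 + 9 + 36)/6)*2 = (-9 + (⅙)*73)*2 = (-9 + 73/6)*2 = (19/6)*2 = 19/3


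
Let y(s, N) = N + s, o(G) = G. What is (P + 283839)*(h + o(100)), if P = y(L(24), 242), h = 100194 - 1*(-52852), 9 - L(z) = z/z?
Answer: 43507093994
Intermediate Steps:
L(z) = 8 (L(z) = 9 - z/z = 9 - 1*1 = 9 - 1 = 8)
h = 153046 (h = 100194 + 52852 = 153046)
P = 250 (P = 242 + 8 = 250)
(P + 283839)*(h + o(100)) = (250 + 283839)*(153046 + 100) = 284089*153146 = 43507093994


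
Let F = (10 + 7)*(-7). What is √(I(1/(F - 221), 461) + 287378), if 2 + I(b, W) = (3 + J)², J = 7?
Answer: 2*√71869 ≈ 536.17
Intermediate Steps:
F = -119 (F = 17*(-7) = -119)
I(b, W) = 98 (I(b, W) = -2 + (3 + 7)² = -2 + 10² = -2 + 100 = 98)
√(I(1/(F - 221), 461) + 287378) = √(98 + 287378) = √287476 = 2*√71869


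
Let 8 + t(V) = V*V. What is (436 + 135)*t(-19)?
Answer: 201563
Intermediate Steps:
t(V) = -8 + V² (t(V) = -8 + V*V = -8 + V²)
(436 + 135)*t(-19) = (436 + 135)*(-8 + (-19)²) = 571*(-8 + 361) = 571*353 = 201563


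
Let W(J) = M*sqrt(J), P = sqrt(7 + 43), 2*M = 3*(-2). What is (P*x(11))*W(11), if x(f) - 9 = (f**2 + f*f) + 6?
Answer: -3855*sqrt(22) ≈ -18082.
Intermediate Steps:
M = -3 (M = (3*(-2))/2 = (1/2)*(-6) = -3)
P = 5*sqrt(2) (P = sqrt(50) = 5*sqrt(2) ≈ 7.0711)
W(J) = -3*sqrt(J)
x(f) = 15 + 2*f**2 (x(f) = 9 + ((f**2 + f*f) + 6) = 9 + ((f**2 + f**2) + 6) = 9 + (2*f**2 + 6) = 9 + (6 + 2*f**2) = 15 + 2*f**2)
(P*x(11))*W(11) = ((5*sqrt(2))*(15 + 2*11**2))*(-3*sqrt(11)) = ((5*sqrt(2))*(15 + 2*121))*(-3*sqrt(11)) = ((5*sqrt(2))*(15 + 242))*(-3*sqrt(11)) = ((5*sqrt(2))*257)*(-3*sqrt(11)) = (1285*sqrt(2))*(-3*sqrt(11)) = -3855*sqrt(22)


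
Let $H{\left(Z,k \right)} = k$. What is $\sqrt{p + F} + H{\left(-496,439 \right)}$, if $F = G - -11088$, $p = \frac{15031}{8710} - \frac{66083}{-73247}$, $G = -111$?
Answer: $439 + \frac{\sqrt{4468930661027322655490}}{637981370} \approx 543.78$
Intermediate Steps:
$p = \frac{1676558587}{637981370}$ ($p = 15031 \cdot \frac{1}{8710} - - \frac{66083}{73247} = \frac{15031}{8710} + \frac{66083}{73247} = \frac{1676558587}{637981370} \approx 2.6279$)
$F = 10977$ ($F = -111 - -11088 = -111 + 11088 = 10977$)
$\sqrt{p + F} + H{\left(-496,439 \right)} = \sqrt{\frac{1676558587}{637981370} + 10977} + 439 = \sqrt{\frac{7004798057077}{637981370}} + 439 = \frac{\sqrt{4468930661027322655490}}{637981370} + 439 = 439 + \frac{\sqrt{4468930661027322655490}}{637981370}$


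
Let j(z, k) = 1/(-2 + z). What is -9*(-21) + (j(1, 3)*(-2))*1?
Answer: 191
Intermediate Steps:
-9*(-21) + (j(1, 3)*(-2))*1 = -9*(-21) + (-2/(-2 + 1))*1 = 189 + (-2/(-1))*1 = 189 - 1*(-2)*1 = 189 + 2*1 = 189 + 2 = 191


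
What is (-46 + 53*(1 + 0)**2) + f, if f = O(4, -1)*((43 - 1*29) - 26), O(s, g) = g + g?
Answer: 31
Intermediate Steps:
O(s, g) = 2*g
f = 24 (f = (2*(-1))*((43 - 1*29) - 26) = -2*((43 - 29) - 26) = -2*(14 - 26) = -2*(-12) = 24)
(-46 + 53*(1 + 0)**2) + f = (-46 + 53*(1 + 0)**2) + 24 = (-46 + 53*1**2) + 24 = (-46 + 53*1) + 24 = (-46 + 53) + 24 = 7 + 24 = 31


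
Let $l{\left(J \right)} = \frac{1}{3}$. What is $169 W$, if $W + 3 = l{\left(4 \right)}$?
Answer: $- \frac{1352}{3} \approx -450.67$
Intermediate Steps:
$l{\left(J \right)} = \frac{1}{3}$
$W = - \frac{8}{3}$ ($W = -3 + \frac{1}{3} = - \frac{8}{3} \approx -2.6667$)
$169 W = 169 \left(- \frac{8}{3}\right) = - \frac{1352}{3}$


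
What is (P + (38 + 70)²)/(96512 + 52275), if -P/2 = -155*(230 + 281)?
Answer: 170074/148787 ≈ 1.1431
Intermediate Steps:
P = 158410 (P = -(-310)*(230 + 281) = -(-310)*511 = -2*(-79205) = 158410)
(P + (38 + 70)²)/(96512 + 52275) = (158410 + (38 + 70)²)/(96512 + 52275) = (158410 + 108²)/148787 = (158410 + 11664)*(1/148787) = 170074*(1/148787) = 170074/148787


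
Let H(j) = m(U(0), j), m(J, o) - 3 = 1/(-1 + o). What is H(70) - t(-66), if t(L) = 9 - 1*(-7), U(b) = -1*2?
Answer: -896/69 ≈ -12.986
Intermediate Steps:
U(b) = -2
m(J, o) = 3 + 1/(-1 + o)
t(L) = 16 (t(L) = 9 + 7 = 16)
H(j) = (-2 + 3*j)/(-1 + j)
H(70) - t(-66) = (-2 + 3*70)/(-1 + 70) - 1*16 = (-2 + 210)/69 - 16 = (1/69)*208 - 16 = 208/69 - 16 = -896/69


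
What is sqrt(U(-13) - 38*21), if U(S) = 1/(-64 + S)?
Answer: I*sqrt(4731419)/77 ≈ 28.249*I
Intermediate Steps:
sqrt(U(-13) - 38*21) = sqrt(1/(-64 - 13) - 38*21) = sqrt(1/(-77) - 798) = sqrt(-1/77 - 798) = sqrt(-61447/77) = I*sqrt(4731419)/77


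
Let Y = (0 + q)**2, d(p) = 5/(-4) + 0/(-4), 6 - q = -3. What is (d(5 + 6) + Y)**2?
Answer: 101761/16 ≈ 6360.1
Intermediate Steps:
q = 9 (q = 6 - 1*(-3) = 6 + 3 = 9)
d(p) = -5/4 (d(p) = 5*(-1/4) + 0*(-1/4) = -5/4 + 0 = -5/4)
Y = 81 (Y = (0 + 9)**2 = 9**2 = 81)
(d(5 + 6) + Y)**2 = (-5/4 + 81)**2 = (319/4)**2 = 101761/16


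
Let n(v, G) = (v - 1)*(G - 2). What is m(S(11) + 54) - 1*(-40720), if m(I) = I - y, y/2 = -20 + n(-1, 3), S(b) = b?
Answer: 40829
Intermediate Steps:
n(v, G) = (-1 + v)*(-2 + G)
y = -44 (y = 2*(-20 + (2 - 1*3 - 2*(-1) + 3*(-1))) = 2*(-20 + (2 - 3 + 2 - 3)) = 2*(-20 - 2) = 2*(-22) = -44)
m(I) = 44 + I (m(I) = I - 1*(-44) = I + 44 = 44 + I)
m(S(11) + 54) - 1*(-40720) = (44 + (11 + 54)) - 1*(-40720) = (44 + 65) + 40720 = 109 + 40720 = 40829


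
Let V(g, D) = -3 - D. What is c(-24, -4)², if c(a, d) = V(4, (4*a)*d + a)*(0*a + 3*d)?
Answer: 18974736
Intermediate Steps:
c(a, d) = 3*d*(-3 - a - 4*a*d) (c(a, d) = (-3 - ((4*a)*d + a))*(0*a + 3*d) = (-3 - (4*a*d + a))*(0 + 3*d) = (-3 - (a + 4*a*d))*(3*d) = (-3 + (-a - 4*a*d))*(3*d) = (-3 - a - 4*a*d)*(3*d) = 3*d*(-3 - a - 4*a*d))
c(-24, -4)² = (-3*(-4)*(3 - 24*(1 + 4*(-4))))² = (-3*(-4)*(3 - 24*(1 - 16)))² = (-3*(-4)*(3 - 24*(-15)))² = (-3*(-4)*(3 + 360))² = (-3*(-4)*363)² = 4356² = 18974736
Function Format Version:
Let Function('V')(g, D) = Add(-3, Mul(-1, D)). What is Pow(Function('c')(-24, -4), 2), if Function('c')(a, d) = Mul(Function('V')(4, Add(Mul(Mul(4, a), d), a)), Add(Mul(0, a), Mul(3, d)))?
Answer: 18974736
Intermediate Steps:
Function('c')(a, d) = Mul(3, d, Add(-3, Mul(-1, a), Mul(-4, a, d))) (Function('c')(a, d) = Mul(Add(-3, Mul(-1, Add(Mul(Mul(4, a), d), a))), Add(Mul(0, a), Mul(3, d))) = Mul(Add(-3, Mul(-1, Add(Mul(4, a, d), a))), Add(0, Mul(3, d))) = Mul(Add(-3, Mul(-1, Add(a, Mul(4, a, d)))), Mul(3, d)) = Mul(Add(-3, Add(Mul(-1, a), Mul(-4, a, d))), Mul(3, d)) = Mul(Add(-3, Mul(-1, a), Mul(-4, a, d)), Mul(3, d)) = Mul(3, d, Add(-3, Mul(-1, a), Mul(-4, a, d))))
Pow(Function('c')(-24, -4), 2) = Pow(Mul(-3, -4, Add(3, Mul(-24, Add(1, Mul(4, -4))))), 2) = Pow(Mul(-3, -4, Add(3, Mul(-24, Add(1, -16)))), 2) = Pow(Mul(-3, -4, Add(3, Mul(-24, -15))), 2) = Pow(Mul(-3, -4, Add(3, 360)), 2) = Pow(Mul(-3, -4, 363), 2) = Pow(4356, 2) = 18974736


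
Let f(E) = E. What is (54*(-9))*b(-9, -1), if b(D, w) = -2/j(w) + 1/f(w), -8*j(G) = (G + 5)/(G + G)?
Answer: 4374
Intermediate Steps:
j(G) = -(5 + G)/(16*G) (j(G) = -(G + 5)/(8*(G + G)) = -(5 + G)/(8*(2*G)) = -(5 + G)*1/(2*G)/8 = -(5 + G)/(16*G))
b(D, w) = 1/w - 32*w/(-5 - w) (b(D, w) = -2*16*w/(-5 - w) + 1/w = -32*w/(-5 - w) + 1/w = 1/w - 32*w/(-5 - w))
(54*(-9))*b(-9, -1) = (54*(-9))*((5 - 1 + 32*(-1)²)/((-1)*(5 - 1))) = -(-486)*(5 - 1 + 32*1)/4 = -(-486)*(5 - 1 + 32)/4 = -(-486)*36/4 = -486*(-9) = 4374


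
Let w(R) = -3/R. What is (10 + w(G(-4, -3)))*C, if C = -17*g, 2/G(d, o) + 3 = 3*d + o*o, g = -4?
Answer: 1292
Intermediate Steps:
G(d, o) = 2/(-3 + o**2 + 3*d) (G(d, o) = 2/(-3 + (3*d + o*o)) = 2/(-3 + (3*d + o**2)) = 2/(-3 + (o**2 + 3*d)) = 2/(-3 + o**2 + 3*d))
C = 68 (C = -17*(-4) = 68)
(10 + w(G(-4, -3)))*C = (10 - 3/(2/(-3 + (-3)**2 + 3*(-4))))*68 = (10 - 3/(2/(-3 + 9 - 12)))*68 = (10 - 3/(2/(-6)))*68 = (10 - 3/(2*(-1/6)))*68 = (10 - 3/(-1/3))*68 = (10 - 3*(-3))*68 = (10 + 9)*68 = 19*68 = 1292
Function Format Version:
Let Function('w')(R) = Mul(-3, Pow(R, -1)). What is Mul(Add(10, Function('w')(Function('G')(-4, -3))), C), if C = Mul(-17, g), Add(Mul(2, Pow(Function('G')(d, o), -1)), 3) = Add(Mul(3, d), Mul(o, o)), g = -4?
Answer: 1292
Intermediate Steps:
Function('G')(d, o) = Mul(2, Pow(Add(-3, Pow(o, 2), Mul(3, d)), -1)) (Function('G')(d, o) = Mul(2, Pow(Add(-3, Add(Mul(3, d), Mul(o, o))), -1)) = Mul(2, Pow(Add(-3, Add(Mul(3, d), Pow(o, 2))), -1)) = Mul(2, Pow(Add(-3, Add(Pow(o, 2), Mul(3, d))), -1)) = Mul(2, Pow(Add(-3, Pow(o, 2), Mul(3, d)), -1)))
C = 68 (C = Mul(-17, -4) = 68)
Mul(Add(10, Function('w')(Function('G')(-4, -3))), C) = Mul(Add(10, Mul(-3, Pow(Mul(2, Pow(Add(-3, Pow(-3, 2), Mul(3, -4)), -1)), -1))), 68) = Mul(Add(10, Mul(-3, Pow(Mul(2, Pow(Add(-3, 9, -12), -1)), -1))), 68) = Mul(Add(10, Mul(-3, Pow(Mul(2, Pow(-6, -1)), -1))), 68) = Mul(Add(10, Mul(-3, Pow(Mul(2, Rational(-1, 6)), -1))), 68) = Mul(Add(10, Mul(-3, Pow(Rational(-1, 3), -1))), 68) = Mul(Add(10, Mul(-3, -3)), 68) = Mul(Add(10, 9), 68) = Mul(19, 68) = 1292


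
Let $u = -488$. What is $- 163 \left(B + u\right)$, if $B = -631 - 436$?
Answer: $253465$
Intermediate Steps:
$B = -1067$ ($B = -631 - 436 = -1067$)
$- 163 \left(B + u\right) = - 163 \left(-1067 - 488\right) = \left(-163\right) \left(-1555\right) = 253465$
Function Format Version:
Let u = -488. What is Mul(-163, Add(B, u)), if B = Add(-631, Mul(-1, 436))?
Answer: 253465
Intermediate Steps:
B = -1067 (B = Add(-631, -436) = -1067)
Mul(-163, Add(B, u)) = Mul(-163, Add(-1067, -488)) = Mul(-163, -1555) = 253465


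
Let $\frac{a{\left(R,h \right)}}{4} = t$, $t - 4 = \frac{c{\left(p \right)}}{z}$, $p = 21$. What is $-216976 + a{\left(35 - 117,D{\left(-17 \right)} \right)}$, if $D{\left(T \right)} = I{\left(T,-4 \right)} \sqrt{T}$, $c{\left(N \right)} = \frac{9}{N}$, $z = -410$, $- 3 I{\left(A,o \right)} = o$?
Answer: $- \frac{311337606}{1435} \approx -2.1696 \cdot 10^{5}$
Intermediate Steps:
$I{\left(A,o \right)} = - \frac{o}{3}$
$D{\left(T \right)} = \frac{4 \sqrt{T}}{3}$ ($D{\left(T \right)} = \left(- \frac{1}{3}\right) \left(-4\right) \sqrt{T} = \frac{4 \sqrt{T}}{3}$)
$t = \frac{11477}{2870}$ ($t = 4 + \frac{9 \cdot \frac{1}{21}}{-410} = 4 + 9 \cdot \frac{1}{21} \left(- \frac{1}{410}\right) = 4 + \frac{3}{7} \left(- \frac{1}{410}\right) = 4 - \frac{3}{2870} = \frac{11477}{2870} \approx 3.999$)
$a{\left(R,h \right)} = \frac{22954}{1435}$ ($a{\left(R,h \right)} = 4 \cdot \frac{11477}{2870} = \frac{22954}{1435}$)
$-216976 + a{\left(35 - 117,D{\left(-17 \right)} \right)} = -216976 + \frac{22954}{1435} = - \frac{311337606}{1435}$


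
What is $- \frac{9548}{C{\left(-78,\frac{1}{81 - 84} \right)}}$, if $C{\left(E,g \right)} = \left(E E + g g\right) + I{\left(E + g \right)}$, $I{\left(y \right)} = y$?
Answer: $- \frac{21483}{13513} \approx -1.5898$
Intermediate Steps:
$C{\left(E,g \right)} = E + g + E^{2} + g^{2}$ ($C{\left(E,g \right)} = \left(E E + g g\right) + \left(E + g\right) = \left(E^{2} + g^{2}\right) + \left(E + g\right) = E + g + E^{2} + g^{2}$)
$- \frac{9548}{C{\left(-78,\frac{1}{81 - 84} \right)}} = - \frac{9548}{-78 + \frac{1}{81 - 84} + \left(-78\right)^{2} + \left(\frac{1}{81 - 84}\right)^{2}} = - \frac{9548}{-78 + \frac{1}{-3} + 6084 + \left(\frac{1}{-3}\right)^{2}} = - \frac{9548}{-78 - \frac{1}{3} + 6084 + \left(- \frac{1}{3}\right)^{2}} = - \frac{9548}{-78 - \frac{1}{3} + 6084 + \frac{1}{9}} = - \frac{9548}{\frac{54052}{9}} = \left(-9548\right) \frac{9}{54052} = - \frac{21483}{13513}$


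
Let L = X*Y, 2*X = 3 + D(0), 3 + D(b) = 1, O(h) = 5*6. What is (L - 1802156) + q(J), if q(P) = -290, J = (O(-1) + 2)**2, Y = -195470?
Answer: -1900181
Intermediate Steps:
O(h) = 30
J = 1024 (J = (30 + 2)**2 = 32**2 = 1024)
D(b) = -2 (D(b) = -3 + 1 = -2)
X = 1/2 (X = (3 - 2)/2 = (1/2)*1 = 1/2 ≈ 0.50000)
L = -97735 (L = (1/2)*(-195470) = -97735)
(L - 1802156) + q(J) = (-97735 - 1802156) - 290 = -1899891 - 290 = -1900181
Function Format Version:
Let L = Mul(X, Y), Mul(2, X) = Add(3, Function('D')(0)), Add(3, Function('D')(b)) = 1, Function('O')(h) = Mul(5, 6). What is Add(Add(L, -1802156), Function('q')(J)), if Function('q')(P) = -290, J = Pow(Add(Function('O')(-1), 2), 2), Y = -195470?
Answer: -1900181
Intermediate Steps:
Function('O')(h) = 30
J = 1024 (J = Pow(Add(30, 2), 2) = Pow(32, 2) = 1024)
Function('D')(b) = -2 (Function('D')(b) = Add(-3, 1) = -2)
X = Rational(1, 2) (X = Mul(Rational(1, 2), Add(3, -2)) = Mul(Rational(1, 2), 1) = Rational(1, 2) ≈ 0.50000)
L = -97735 (L = Mul(Rational(1, 2), -195470) = -97735)
Add(Add(L, -1802156), Function('q')(J)) = Add(Add(-97735, -1802156), -290) = Add(-1899891, -290) = -1900181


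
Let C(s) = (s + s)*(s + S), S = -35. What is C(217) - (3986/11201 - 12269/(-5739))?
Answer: 5077388889809/64282539 ≈ 78986.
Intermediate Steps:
C(s) = 2*s*(-35 + s) (C(s) = (s + s)*(s - 35) = (2*s)*(-35 + s) = 2*s*(-35 + s))
C(217) - (3986/11201 - 12269/(-5739)) = 2*217*(-35 + 217) - (3986/11201 - 12269/(-5739)) = 2*217*182 - (3986*(1/11201) - 12269*(-1/5739)) = 78988 - (3986/11201 + 12269/5739) = 78988 - 1*160300723/64282539 = 78988 - 160300723/64282539 = 5077388889809/64282539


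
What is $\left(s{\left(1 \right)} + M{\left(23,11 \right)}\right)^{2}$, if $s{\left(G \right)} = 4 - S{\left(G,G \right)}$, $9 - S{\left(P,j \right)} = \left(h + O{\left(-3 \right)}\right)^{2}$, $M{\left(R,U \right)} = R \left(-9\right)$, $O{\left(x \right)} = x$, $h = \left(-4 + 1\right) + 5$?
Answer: $44521$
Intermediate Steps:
$h = 2$ ($h = -3 + 5 = 2$)
$M{\left(R,U \right)} = - 9 R$
$S{\left(P,j \right)} = 8$ ($S{\left(P,j \right)} = 9 - \left(2 - 3\right)^{2} = 9 - \left(-1\right)^{2} = 9 - 1 = 8$)
$s{\left(G \right)} = -4$ ($s{\left(G \right)} = 4 - 8 = -4$)
$\left(s{\left(1 \right)} + M{\left(23,11 \right)}\right)^{2} = \left(-4 - 207\right)^{2} = \left(-211\right)^{2} = 44521$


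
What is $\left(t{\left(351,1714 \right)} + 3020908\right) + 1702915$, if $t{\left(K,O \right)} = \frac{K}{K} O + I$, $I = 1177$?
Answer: $4726714$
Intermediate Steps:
$t{\left(K,O \right)} = 1177 + O$ ($t{\left(K,O \right)} = \frac{K}{K} O + 1177 = 1 O + 1177 = O + 1177 = 1177 + O$)
$\left(t{\left(351,1714 \right)} + 3020908\right) + 1702915 = \left(\left(1177 + 1714\right) + 3020908\right) + 1702915 = \left(2891 + 3020908\right) + 1702915 = 3023799 + 1702915 = 4726714$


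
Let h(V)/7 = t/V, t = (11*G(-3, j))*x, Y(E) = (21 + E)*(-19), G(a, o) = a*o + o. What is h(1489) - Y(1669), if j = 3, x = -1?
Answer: 47812252/1489 ≈ 32110.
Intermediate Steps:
G(a, o) = o + a*o
Y(E) = -399 - 19*E
t = 66 (t = (11*(3*(1 - 3)))*(-1) = (11*(3*(-2)))*(-1) = (11*(-6))*(-1) = -66*(-1) = 66)
h(V) = 462/V (h(V) = 7*(66/V) = 462/V)
h(1489) - Y(1669) = 462/1489 - (-399 - 19*1669) = 462*(1/1489) - (-399 - 31711) = 462/1489 - 1*(-32110) = 462/1489 + 32110 = 47812252/1489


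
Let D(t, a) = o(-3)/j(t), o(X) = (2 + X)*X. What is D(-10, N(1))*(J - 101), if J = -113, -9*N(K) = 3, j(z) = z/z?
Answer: -642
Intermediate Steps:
j(z) = 1
N(K) = -1/3 (N(K) = -1/9*3 = -1/3)
o(X) = X*(2 + X)
D(t, a) = 3 (D(t, a) = -3*(2 - 3)/1 = -3*(-1)*1 = 3*1 = 3)
D(-10, N(1))*(J - 101) = 3*(-113 - 101) = 3*(-214) = -642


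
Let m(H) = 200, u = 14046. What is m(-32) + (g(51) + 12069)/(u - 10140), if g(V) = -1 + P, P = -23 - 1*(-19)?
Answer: 396632/1953 ≈ 203.09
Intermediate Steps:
P = -4 (P = -23 + 19 = -4)
g(V) = -5 (g(V) = -1 - 4 = -5)
m(-32) + (g(51) + 12069)/(u - 10140) = 200 + (-5 + 12069)/(14046 - 10140) = 200 + 12064/3906 = 200 + 12064*(1/3906) = 200 + 6032/1953 = 396632/1953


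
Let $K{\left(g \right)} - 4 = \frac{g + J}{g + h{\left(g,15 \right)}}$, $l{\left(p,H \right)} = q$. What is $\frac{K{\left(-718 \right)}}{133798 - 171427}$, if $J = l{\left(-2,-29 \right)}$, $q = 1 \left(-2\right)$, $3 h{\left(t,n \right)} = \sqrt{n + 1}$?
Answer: $- \frac{1076}{8090235} \approx -0.000133$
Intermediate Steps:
$h{\left(t,n \right)} = \frac{\sqrt{1 + n}}{3}$ ($h{\left(t,n \right)} = \frac{\sqrt{n + 1}}{3} = \frac{\sqrt{1 + n}}{3}$)
$q = -2$
$l{\left(p,H \right)} = -2$
$J = -2$
$K{\left(g \right)} = 4 + \frac{-2 + g}{\frac{4}{3} + g}$ ($K{\left(g \right)} = 4 + \frac{g - 2}{g + \frac{\sqrt{1 + 15}}{3}} = 4 + \frac{-2 + g}{g + \frac{\sqrt{16}}{3}} = 4 + \frac{-2 + g}{g + \frac{1}{3} \cdot 4} = 4 + \frac{-2 + g}{g + \frac{4}{3}} = 4 + \frac{-2 + g}{\frac{4}{3} + g}$)
$\frac{K{\left(-718 \right)}}{133798 - 171427} = \frac{5 \frac{1}{4 + 3 \left(-718\right)} \left(2 + 3 \left(-718\right)\right)}{133798 - 171427} = \frac{5 \frac{1}{4 - 2154} \left(2 - 2154\right)}{-37629} = 5 \frac{1}{-2150} \left(-2152\right) \left(- \frac{1}{37629}\right) = 5 \left(- \frac{1}{2150}\right) \left(-2152\right) \left(- \frac{1}{37629}\right) = \frac{1076}{215} \left(- \frac{1}{37629}\right) = - \frac{1076}{8090235}$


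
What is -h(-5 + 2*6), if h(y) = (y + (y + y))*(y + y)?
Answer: -294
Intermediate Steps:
h(y) = 6*y**2 (h(y) = (y + 2*y)*(2*y) = (3*y)*(2*y) = 6*y**2)
-h(-5 + 2*6) = -6*(-5 + 2*6)**2 = -6*(-5 + 12)**2 = -6*7**2 = -6*49 = -1*294 = -294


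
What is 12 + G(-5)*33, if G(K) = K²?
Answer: 837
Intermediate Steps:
12 + G(-5)*33 = 12 + (-5)²*33 = 12 + 25*33 = 12 + 825 = 837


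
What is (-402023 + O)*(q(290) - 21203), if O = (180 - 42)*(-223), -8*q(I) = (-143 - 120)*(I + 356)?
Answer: -59293189/4 ≈ -1.4823e+7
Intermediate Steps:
q(I) = 23407/2 + 263*I/8 (q(I) = -(-143 - 120)*(I + 356)/8 = -(-263)*(356 + I)/8 = -(-93628 - 263*I)/8 = 23407/2 + 263*I/8)
O = -30774 (O = 138*(-223) = -30774)
(-402023 + O)*(q(290) - 21203) = (-402023 - 30774)*((23407/2 + (263/8)*290) - 21203) = -432797*((23407/2 + 38135/4) - 21203) = -432797*(84949/4 - 21203) = -432797*137/4 = -59293189/4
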